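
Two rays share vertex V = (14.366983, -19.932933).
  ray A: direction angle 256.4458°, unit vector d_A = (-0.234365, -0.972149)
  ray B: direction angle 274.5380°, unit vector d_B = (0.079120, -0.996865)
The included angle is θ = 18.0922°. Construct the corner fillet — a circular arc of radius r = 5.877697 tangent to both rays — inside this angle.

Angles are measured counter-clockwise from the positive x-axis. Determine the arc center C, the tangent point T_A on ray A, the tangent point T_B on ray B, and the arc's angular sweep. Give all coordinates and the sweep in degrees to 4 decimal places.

center=(11.4287,-57.2003) T_A=(5.7147,-55.8228) T_B=(17.2879,-56.7352) sweep=161.9078

bisector direction at 265.4919° = (-0.078600,-0.996906)
center distance |VC| = r/sin(θ/2) = 5.877697/sin(9.0461°) = 37.383009
C = V + |VC|·bis = (11.4287,-57.2003)
T_A = V + ((C−V)·d_A)·d_A = V + 36.9180·d_A = (5.7147,-55.8228)
T_B = V + ((C−V)·d_B)·d_B = V + 36.9180·d_B = (17.2879,-56.7352)
sweep = 180° − θ = 161.9078°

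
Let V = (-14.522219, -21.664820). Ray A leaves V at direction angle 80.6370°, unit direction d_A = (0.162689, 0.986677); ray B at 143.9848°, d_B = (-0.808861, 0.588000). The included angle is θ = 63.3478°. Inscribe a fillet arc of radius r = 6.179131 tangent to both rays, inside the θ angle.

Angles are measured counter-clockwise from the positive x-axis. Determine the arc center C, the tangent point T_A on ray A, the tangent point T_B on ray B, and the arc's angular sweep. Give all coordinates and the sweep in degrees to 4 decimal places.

bisector direction at 112.3109° = (-0.379632,0.925138)
center distance |VC| = r/sin(θ/2) = 6.179131/sin(31.6739°) = 11.767890
C = V + |VC|·bis = (-18.9897,-10.7779)
T_A = V + ((C−V)·d_A)·d_A = V + 10.0151·d_A = (-12.8929,-11.7832)
T_B = V + ((C−V)·d_B)·d_B = V + 10.0151·d_B = (-22.6230,-15.7760)
sweep = 180° − θ = 116.6522°

center=(-18.9897,-10.7779) T_A=(-12.8929,-11.7832) T_B=(-22.6230,-15.7760) sweep=116.6522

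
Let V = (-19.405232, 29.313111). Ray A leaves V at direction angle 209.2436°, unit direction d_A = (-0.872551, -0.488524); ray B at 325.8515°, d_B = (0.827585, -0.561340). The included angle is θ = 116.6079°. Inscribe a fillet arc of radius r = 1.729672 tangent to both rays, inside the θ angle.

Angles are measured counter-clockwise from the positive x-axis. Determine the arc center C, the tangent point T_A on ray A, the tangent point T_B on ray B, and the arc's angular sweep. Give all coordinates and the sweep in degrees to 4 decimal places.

center=(-19.4922,27.2821) T_A=(-20.3372,28.7913) T_B=(-18.5213,28.7135) sweep=63.3921

bisector direction at 267.5476° = (-0.042790,-0.999084)
center distance |VC| = r/sin(θ/2) = 1.729672/sin(58.3040°) = 2.032882
C = V + |VC|·bis = (-19.4922,27.2821)
T_A = V + ((C−V)·d_A)·d_A = V + 1.0681·d_A = (-20.3372,28.7913)
T_B = V + ((C−V)·d_B)·d_B = V + 1.0681·d_B = (-18.5213,28.7135)
sweep = 180° − θ = 63.3921°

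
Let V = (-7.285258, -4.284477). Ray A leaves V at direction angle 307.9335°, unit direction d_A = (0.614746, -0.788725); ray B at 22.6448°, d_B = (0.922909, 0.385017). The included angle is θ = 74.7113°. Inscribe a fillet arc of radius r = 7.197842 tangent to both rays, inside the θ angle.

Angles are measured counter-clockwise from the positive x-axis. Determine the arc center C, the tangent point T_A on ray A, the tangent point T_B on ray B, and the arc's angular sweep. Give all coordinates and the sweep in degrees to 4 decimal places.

center=(4.1886,-7.2969) T_A=(-1.4885,-11.7218) T_B=(1.4173,-0.6540) sweep=105.2887

bisector direction at 345.2892° = (0.967220,-0.253941)
center distance |VC| = r/sin(θ/2) = 7.197842/sin(37.3556°) = 11.862735
C = V + |VC|·bis = (4.1886,-7.2969)
T_A = V + ((C−V)·d_A)·d_A = V + 9.4295·d_A = (-1.4885,-11.7218)
T_B = V + ((C−V)·d_B)·d_B = V + 9.4295·d_B = (1.4173,-0.6540)
sweep = 180° − θ = 105.2887°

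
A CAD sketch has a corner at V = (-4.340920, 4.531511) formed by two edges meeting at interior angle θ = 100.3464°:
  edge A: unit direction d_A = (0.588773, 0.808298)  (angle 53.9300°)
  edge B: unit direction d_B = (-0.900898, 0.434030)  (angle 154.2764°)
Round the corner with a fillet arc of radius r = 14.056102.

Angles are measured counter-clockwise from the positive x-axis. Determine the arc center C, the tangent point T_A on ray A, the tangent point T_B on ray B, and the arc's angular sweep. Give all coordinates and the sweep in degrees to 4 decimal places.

bisector direction at 104.1032° = (-0.243669,0.969858)
center distance |VC| = r/sin(θ/2) = 14.056102/sin(50.1732°) = 18.302597
C = V + |VC|·bis = (-8.8007,22.2824)
T_A = V + ((C−V)·d_A)·d_A = V + 11.7222·d_A = (2.5608,14.0066)
T_B = V + ((C−V)·d_B)·d_B = V + 11.7222·d_B = (-14.9015,9.6193)
sweep = 180° − θ = 79.6536°

center=(-8.8007,22.2824) T_A=(2.5608,14.0066) T_B=(-14.9015,9.6193) sweep=79.6536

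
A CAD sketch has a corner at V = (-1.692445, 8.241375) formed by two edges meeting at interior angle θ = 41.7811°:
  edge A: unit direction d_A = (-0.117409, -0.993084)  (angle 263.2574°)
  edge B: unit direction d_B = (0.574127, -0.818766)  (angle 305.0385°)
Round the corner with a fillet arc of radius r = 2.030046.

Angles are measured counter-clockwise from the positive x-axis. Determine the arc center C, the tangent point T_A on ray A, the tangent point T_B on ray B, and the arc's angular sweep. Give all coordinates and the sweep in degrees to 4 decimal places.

bisector direction at 284.1480° = (0.244427,-0.969668)
center distance |VC| = r/sin(θ/2) = 2.030046/sin(20.8906°) = 5.693039
C = V + |VC|·bis = (-0.3009,2.7210)
T_A = V + ((C−V)·d_A)·d_A = V + 5.3188·d_A = (-2.3169,2.9594)
T_B = V + ((C−V)·d_B)·d_B = V + 5.3188·d_B = (1.3612,3.8865)
sweep = 180° − θ = 138.2189°

center=(-0.3009,2.7210) T_A=(-2.3169,2.9594) T_B=(1.3612,3.8865) sweep=138.2189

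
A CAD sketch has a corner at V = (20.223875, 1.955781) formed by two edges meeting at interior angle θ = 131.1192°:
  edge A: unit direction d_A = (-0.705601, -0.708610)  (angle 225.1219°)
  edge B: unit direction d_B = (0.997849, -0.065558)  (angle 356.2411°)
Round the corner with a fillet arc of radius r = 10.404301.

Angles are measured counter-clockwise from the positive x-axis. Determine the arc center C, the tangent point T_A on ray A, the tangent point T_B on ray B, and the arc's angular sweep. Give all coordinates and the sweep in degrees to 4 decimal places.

bisector direction at 290.6815° = (0.353173,-0.935558)
center distance |VC| = r/sin(θ/2) = 10.404301/sin(65.5596°) = 11.428373
C = V + |VC|·bis = (24.2601,-8.7361)
T_A = V + ((C−V)·d_A)·d_A = V + 4.7284·d_A = (16.8875,-1.3948)
T_B = V + ((C−V)·d_B)·d_B = V + 4.7284·d_B = (24.9422,1.6458)
sweep = 180° − θ = 48.8808°

center=(24.2601,-8.7361) T_A=(16.8875,-1.3948) T_B=(24.9422,1.6458) sweep=48.8808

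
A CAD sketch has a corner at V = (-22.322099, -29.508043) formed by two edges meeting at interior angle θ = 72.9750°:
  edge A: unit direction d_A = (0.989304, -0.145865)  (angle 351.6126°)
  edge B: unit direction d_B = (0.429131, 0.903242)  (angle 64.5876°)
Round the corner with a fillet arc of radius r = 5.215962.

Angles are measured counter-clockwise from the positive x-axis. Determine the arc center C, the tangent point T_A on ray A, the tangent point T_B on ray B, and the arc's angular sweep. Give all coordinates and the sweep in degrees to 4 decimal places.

bisector direction at 28.1001° = (0.882126,0.471013)
center distance |VC| = r/sin(θ/2) = 5.215962/sin(36.4875°) = 8.771521
C = V + |VC|·bis = (-14.5845,-25.3765)
T_A = V + ((C−V)·d_A)·d_A = V + 7.0522·d_A = (-15.3453,-30.5367)
T_B = V + ((C−V)·d_B)·d_B = V + 7.0522·d_B = (-19.2958,-23.1382)
sweep = 180° − θ = 107.0250°

center=(-14.5845,-25.3765) T_A=(-15.3453,-30.5367) T_B=(-19.2958,-23.1382) sweep=107.0250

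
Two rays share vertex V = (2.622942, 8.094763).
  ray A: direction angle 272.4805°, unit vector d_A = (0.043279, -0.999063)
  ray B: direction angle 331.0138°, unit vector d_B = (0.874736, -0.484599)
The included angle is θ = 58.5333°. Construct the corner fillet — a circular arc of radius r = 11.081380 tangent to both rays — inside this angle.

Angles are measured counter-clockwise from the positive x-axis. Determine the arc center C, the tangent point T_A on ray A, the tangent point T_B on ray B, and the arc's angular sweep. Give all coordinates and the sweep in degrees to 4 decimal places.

bisector direction at 301.7471° = (0.526172,-0.850378)
center distance |VC| = r/sin(θ/2) = 11.081380/sin(29.2666°) = 22.667114
C = V + |VC|·bis = (14.5497,-11.1809)
T_A = V + ((C−V)·d_A)·d_A = V + 19.7737·d_A = (3.4787,-11.6605)
T_B = V + ((C−V)·d_B)·d_B = V + 19.7737·d_B = (19.9198,-1.4876)
sweep = 180° − θ = 121.4667°

center=(14.5497,-11.1809) T_A=(3.4787,-11.6605) T_B=(19.9198,-1.4876) sweep=121.4667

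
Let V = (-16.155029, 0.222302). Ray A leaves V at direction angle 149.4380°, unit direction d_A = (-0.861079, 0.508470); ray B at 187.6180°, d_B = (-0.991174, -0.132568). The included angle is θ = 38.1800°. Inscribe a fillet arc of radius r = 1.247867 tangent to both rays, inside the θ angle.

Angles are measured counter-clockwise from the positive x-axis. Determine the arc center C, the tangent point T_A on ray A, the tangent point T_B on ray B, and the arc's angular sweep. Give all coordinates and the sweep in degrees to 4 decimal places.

center=(-19.8943,0.9812) T_A=(-19.2598,2.0557) T_B=(-19.7289,-0.2557) sweep=141.8200

bisector direction at 168.5280° = (-0.980022,0.198889)
center distance |VC| = r/sin(θ/2) = 1.247867/sin(19.0900°) = 3.815489
C = V + |VC|·bis = (-19.8943,0.9812)
T_A = V + ((C−V)·d_A)·d_A = V + 3.6057·d_A = (-19.2598,2.0557)
T_B = V + ((C−V)·d_B)·d_B = V + 3.6057·d_B = (-19.7289,-0.2557)
sweep = 180° − θ = 141.8200°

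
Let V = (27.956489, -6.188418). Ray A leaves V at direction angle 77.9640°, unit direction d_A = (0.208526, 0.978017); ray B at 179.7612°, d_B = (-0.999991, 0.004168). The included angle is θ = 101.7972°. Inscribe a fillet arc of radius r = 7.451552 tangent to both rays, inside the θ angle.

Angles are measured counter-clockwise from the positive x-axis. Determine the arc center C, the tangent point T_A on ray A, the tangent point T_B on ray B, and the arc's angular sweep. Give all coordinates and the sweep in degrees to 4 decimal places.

bisector direction at 128.8626° = (-0.627455,0.778653)
center distance |VC| = r/sin(θ/2) = 7.451552/sin(50.8986°) = 9.602132
C = V + |VC|·bis = (21.9316,1.2883)
T_A = V + ((C−V)·d_A)·d_A = V + 6.0560·d_A = (29.2193,-0.2655)
T_B = V + ((C−V)·d_B)·d_B = V + 6.0560·d_B = (21.9005,-6.1632)
sweep = 180° − θ = 78.2028°

center=(21.9316,1.2883) T_A=(29.2193,-0.2655) T_B=(21.9005,-6.1632) sweep=78.2028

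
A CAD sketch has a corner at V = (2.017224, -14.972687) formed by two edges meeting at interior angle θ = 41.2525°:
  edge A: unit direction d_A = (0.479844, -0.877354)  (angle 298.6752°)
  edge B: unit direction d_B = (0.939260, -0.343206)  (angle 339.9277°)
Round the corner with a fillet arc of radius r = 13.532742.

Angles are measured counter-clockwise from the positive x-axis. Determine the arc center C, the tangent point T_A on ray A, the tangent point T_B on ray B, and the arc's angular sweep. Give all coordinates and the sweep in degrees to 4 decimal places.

center=(31.1422,-40.0228) T_A=(19.2692,-46.5164) T_B=(35.7867,-27.3120) sweep=138.7475

bisector direction at 319.3015° = (0.758151,-0.652079)
center distance |VC| = r/sin(θ/2) = 13.532742/sin(20.6262°) = 38.415772
C = V + |VC|·bis = (31.1422,-40.0228)
T_A = V + ((C−V)·d_A)·d_A = V + 35.9533·d_A = (19.2692,-46.5164)
T_B = V + ((C−V)·d_B)·d_B = V + 35.9533·d_B = (35.7867,-27.3120)
sweep = 180° − θ = 138.7475°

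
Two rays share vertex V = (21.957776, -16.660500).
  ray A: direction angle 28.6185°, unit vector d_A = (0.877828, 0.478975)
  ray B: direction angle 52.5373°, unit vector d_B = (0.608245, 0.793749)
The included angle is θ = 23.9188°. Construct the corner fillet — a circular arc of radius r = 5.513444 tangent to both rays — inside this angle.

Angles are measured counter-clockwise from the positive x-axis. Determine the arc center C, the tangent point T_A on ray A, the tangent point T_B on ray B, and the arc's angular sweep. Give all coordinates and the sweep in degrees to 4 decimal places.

center=(42.1663,0.6468) T_A=(44.8071,-4.1931) T_B=(37.7900,4.0003) sweep=156.0812

bisector direction at 40.5779° = (0.759522,0.650481)
center distance |VC| = r/sin(θ/2) = 5.513444/sin(11.9594°) = 26.606908
C = V + |VC|·bis = (42.1663,0.6468)
T_A = V + ((C−V)·d_A)·d_A = V + 26.0294·d_A = (44.8071,-4.1931)
T_B = V + ((C−V)·d_B)·d_B = V + 26.0294·d_B = (37.7900,4.0003)
sweep = 180° − θ = 156.0812°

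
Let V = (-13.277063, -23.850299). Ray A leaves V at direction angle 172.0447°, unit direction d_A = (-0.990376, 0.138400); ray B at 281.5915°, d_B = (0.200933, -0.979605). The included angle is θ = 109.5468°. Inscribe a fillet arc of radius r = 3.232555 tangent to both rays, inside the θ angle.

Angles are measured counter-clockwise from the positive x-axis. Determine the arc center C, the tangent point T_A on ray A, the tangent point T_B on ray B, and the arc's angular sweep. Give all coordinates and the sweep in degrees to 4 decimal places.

center=(-15.9850,-26.7358) T_A=(-15.5377,-23.5344) T_B=(-12.8184,-26.0863) sweep=70.4532

bisector direction at 226.8181° = (-0.684317,-0.729185)
center distance |VC| = r/sin(θ/2) = 3.232555/sin(54.7734°) = 3.957210
C = V + |VC|·bis = (-15.9850,-26.7358)
T_A = V + ((C−V)·d_A)·d_A = V + 2.2826·d_A = (-15.5377,-23.5344)
T_B = V + ((C−V)·d_B)·d_B = V + 2.2826·d_B = (-12.8184,-26.0863)
sweep = 180° − θ = 70.4532°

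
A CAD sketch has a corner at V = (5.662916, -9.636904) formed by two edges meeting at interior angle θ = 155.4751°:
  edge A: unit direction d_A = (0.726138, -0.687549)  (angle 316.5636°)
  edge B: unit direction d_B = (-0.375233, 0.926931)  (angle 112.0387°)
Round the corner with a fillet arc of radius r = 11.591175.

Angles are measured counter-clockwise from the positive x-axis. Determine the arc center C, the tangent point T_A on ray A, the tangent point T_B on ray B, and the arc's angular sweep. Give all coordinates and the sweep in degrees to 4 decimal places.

center=(15.4618,-2.9523) T_A=(7.4923,-11.3691) T_B=(4.7176,-7.3017) sweep=24.5249

bisector direction at 34.3012° = (0.826087,0.563543)
center distance |VC| = r/sin(θ/2) = 11.591175/sin(77.7375°) = 11.861802
C = V + |VC|·bis = (15.4618,-2.9523)
T_A = V + ((C−V)·d_A)·d_A = V + 2.5193·d_A = (7.4923,-11.3691)
T_B = V + ((C−V)·d_B)·d_B = V + 2.5193·d_B = (4.7176,-7.3017)
sweep = 180° − θ = 24.5249°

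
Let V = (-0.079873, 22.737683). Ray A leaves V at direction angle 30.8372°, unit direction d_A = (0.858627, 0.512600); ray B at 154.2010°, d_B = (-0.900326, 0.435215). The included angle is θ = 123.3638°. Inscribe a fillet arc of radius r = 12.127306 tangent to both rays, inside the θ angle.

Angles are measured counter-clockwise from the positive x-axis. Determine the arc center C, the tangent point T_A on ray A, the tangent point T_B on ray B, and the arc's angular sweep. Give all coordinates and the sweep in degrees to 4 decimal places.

bisector direction at 92.5191° = (-0.043952,0.999034)
center distance |VC| = r/sin(θ/2) = 12.127306/sin(61.6819°) = 13.775902
C = V + |VC|·bis = (-0.6854,36.5003)
T_A = V + ((C−V)·d_A)·d_A = V + 6.5348·d_A = (5.5311,26.0874)
T_B = V + ((C−V)·d_B)·d_B = V + 6.5348·d_B = (-5.9633,25.5817)
sweep = 180° − θ = 56.6362°

center=(-0.6854,36.5003) T_A=(5.5311,26.0874) T_B=(-5.9633,25.5817) sweep=56.6362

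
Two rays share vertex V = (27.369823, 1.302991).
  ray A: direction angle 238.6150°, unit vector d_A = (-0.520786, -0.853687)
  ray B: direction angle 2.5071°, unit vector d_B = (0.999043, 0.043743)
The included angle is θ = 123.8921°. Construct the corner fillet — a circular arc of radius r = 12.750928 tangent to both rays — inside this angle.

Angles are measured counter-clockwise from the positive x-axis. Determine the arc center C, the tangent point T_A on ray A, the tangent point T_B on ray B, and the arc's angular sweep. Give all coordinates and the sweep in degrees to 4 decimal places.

center=(34.7163,-11.1385) T_A=(23.8310,-4.4980) T_B=(34.1585,1.6002) sweep=56.1079

bisector direction at 300.5611° = (0.508456,-0.861088)
center distance |VC| = r/sin(θ/2) = 12.750928/sin(61.9460°) = 14.448559
C = V + |VC|·bis = (34.7163,-11.1385)
T_A = V + ((C−V)·d_A)·d_A = V + 6.7952·d_A = (23.8310,-4.4980)
T_B = V + ((C−V)·d_B)·d_B = V + 6.7952·d_B = (34.1585,1.6002)
sweep = 180° − θ = 56.1079°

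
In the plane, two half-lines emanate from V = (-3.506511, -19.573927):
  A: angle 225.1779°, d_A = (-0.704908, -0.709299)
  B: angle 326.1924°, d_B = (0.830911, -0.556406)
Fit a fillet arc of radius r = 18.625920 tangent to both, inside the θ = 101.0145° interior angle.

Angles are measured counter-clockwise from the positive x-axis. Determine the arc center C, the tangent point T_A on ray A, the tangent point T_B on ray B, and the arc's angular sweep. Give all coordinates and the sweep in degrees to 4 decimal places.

center=(-1.1155,-43.5913) T_A=(-14.3269,-30.4617) T_B=(9.2480,-28.1148) sweep=78.9855

bisector direction at 275.6852° = (0.099062,-0.995081)
center distance |VC| = r/sin(θ/2) = 18.625920/sin(50.5072°) = 24.136060
C = V + |VC|·bis = (-1.1155,-43.5913)
T_A = V + ((C−V)·d_A)·d_A = V + 15.3501·d_A = (-14.3269,-30.4617)
T_B = V + ((C−V)·d_B)·d_B = V + 15.3501·d_B = (9.2480,-28.1148)
sweep = 180° − θ = 78.9855°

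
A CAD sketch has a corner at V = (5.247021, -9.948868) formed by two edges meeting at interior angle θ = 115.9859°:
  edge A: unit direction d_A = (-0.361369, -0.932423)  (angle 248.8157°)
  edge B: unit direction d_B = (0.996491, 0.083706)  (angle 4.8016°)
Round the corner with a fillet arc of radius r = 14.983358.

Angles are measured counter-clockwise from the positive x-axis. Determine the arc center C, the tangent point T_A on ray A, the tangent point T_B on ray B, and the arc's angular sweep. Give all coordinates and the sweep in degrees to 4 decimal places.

center=(15.8336,-24.0957) T_A=(1.8627,-18.6812) T_B=(14.5794,-9.1649) sweep=64.0141

bisector direction at 306.8087° = (0.599144,-0.800641)
center distance |VC| = r/sin(θ/2) = 14.983358/sin(57.9930°) = 17.669411
C = V + |VC|·bis = (15.8336,-24.0957)
T_A = V + ((C−V)·d_A)·d_A = V + 9.3652·d_A = (1.8627,-18.6812)
T_B = V + ((C−V)·d_B)·d_B = V + 9.3652·d_B = (14.5794,-9.1649)
sweep = 180° − θ = 64.0141°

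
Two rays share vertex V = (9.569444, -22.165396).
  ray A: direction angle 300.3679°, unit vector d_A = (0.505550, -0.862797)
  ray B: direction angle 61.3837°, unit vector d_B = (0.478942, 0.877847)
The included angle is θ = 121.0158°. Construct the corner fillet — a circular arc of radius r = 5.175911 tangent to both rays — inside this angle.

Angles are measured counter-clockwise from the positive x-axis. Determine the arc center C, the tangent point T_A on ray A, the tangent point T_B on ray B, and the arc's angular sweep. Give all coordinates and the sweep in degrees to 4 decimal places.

center=(15.5152,-22.0745) T_A=(11.0494,-24.6912) T_B=(10.9715,-19.5955) sweep=58.9842

bisector direction at 0.8758° = (0.999883,0.015285)
center distance |VC| = r/sin(θ/2) = 5.175911/sin(60.5079°) = 5.946428
C = V + |VC|·bis = (15.5152,-22.0745)
T_A = V + ((C−V)·d_A)·d_A = V + 2.9274·d_A = (11.0494,-24.6912)
T_B = V + ((C−V)·d_B)·d_B = V + 2.9274·d_B = (10.9715,-19.5955)
sweep = 180° − θ = 58.9842°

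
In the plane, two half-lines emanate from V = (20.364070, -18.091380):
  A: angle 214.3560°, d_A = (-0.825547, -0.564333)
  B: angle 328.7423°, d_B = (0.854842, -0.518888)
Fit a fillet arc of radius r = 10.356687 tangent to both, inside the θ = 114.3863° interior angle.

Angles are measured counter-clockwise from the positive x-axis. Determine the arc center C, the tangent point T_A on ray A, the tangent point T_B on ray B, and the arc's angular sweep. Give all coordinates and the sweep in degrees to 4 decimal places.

bisector direction at 271.5491° = (0.027034,-0.999635)
center distance |VC| = r/sin(θ/2) = 10.356687/sin(57.1932°) = 12.322028
C = V + |VC|·bis = (20.6972,-30.4089)
T_A = V + ((C−V)·d_A)·d_A = V + 6.6762·d_A = (14.8526,-21.8590)
T_B = V + ((C−V)·d_B)·d_B = V + 6.6762·d_B = (26.0712,-21.5556)
sweep = 180° − θ = 65.6137°

center=(20.6972,-30.4089) T_A=(14.8526,-21.8590) T_B=(26.0712,-21.5556) sweep=65.6137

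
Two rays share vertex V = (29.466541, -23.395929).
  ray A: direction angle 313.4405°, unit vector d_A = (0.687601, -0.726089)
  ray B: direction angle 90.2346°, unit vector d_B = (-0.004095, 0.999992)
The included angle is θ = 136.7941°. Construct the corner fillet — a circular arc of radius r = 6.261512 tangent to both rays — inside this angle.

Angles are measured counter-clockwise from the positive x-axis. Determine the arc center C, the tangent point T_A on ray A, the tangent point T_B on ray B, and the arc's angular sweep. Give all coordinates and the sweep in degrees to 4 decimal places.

center=(35.7178,-20.8908) T_A=(31.1714,-25.1963) T_B=(29.4564,-20.9165) sweep=43.2059

bisector direction at 21.8376° = (0.928242,0.371976)
center distance |VC| = r/sin(θ/2) = 6.261512/sin(68.3970°) = 6.734564
C = V + |VC|·bis = (35.7178,-20.8908)
T_A = V + ((C−V)·d_A)·d_A = V + 2.4795·d_A = (31.1714,-25.1963)
T_B = V + ((C−V)·d_B)·d_B = V + 2.4795·d_B = (29.4564,-20.9165)
sweep = 180° − θ = 43.2059°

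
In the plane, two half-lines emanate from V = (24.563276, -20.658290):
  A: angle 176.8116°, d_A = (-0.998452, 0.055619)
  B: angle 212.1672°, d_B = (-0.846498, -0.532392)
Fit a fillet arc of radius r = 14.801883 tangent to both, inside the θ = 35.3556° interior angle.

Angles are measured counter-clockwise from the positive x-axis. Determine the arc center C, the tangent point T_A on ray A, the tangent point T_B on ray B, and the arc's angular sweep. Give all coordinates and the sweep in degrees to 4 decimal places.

center=(-22.6307,-32.8542) T_A=(-21.8074,-18.0752) T_B=(-14.7503,-45.3839) sweep=144.6444

bisector direction at 194.4894° = (-0.968194,-0.250201)
center distance |VC| = r/sin(θ/2) = 14.801883/sin(17.6778°) = 48.744293
C = V + |VC|·bis = (-22.6307,-32.8542)
T_A = V + ((C−V)·d_A)·d_A = V + 46.4425·d_A = (-21.8074,-18.0752)
T_B = V + ((C−V)·d_B)·d_B = V + 46.4425·d_B = (-14.7503,-45.3839)
sweep = 180° − θ = 144.6444°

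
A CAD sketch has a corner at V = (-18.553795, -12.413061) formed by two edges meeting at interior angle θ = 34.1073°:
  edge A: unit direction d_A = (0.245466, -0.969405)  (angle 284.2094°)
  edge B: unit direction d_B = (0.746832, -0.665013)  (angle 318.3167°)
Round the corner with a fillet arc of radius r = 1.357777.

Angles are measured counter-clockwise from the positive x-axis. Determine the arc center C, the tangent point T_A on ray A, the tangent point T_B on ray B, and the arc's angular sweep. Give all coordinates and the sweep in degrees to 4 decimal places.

center=(-16.1511,-16.3706) T_A=(-17.4673,-16.7039) T_B=(-15.2481,-15.3566) sweep=145.8927

bisector direction at 301.2630° = (0.518968,-0.854794)
center distance |VC| = r/sin(θ/2) = 1.357777/sin(17.0537°) = 4.629832
C = V + |VC|·bis = (-16.1511,-16.3706)
T_A = V + ((C−V)·d_A)·d_A = V + 4.4263·d_A = (-17.4673,-16.7039)
T_B = V + ((C−V)·d_B)·d_B = V + 4.4263·d_B = (-15.2481,-15.3566)
sweep = 180° − θ = 145.8927°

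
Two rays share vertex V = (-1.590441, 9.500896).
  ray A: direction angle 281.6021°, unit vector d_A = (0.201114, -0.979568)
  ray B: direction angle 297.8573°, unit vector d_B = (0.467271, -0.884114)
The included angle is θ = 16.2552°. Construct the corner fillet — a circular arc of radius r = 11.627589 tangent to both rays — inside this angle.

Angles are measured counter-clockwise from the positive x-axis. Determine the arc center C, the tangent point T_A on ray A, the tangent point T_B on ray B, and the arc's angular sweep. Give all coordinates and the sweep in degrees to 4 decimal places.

center=(26.1740,-67.9156) T_A=(14.7839,-70.2541) T_B=(36.4541,-62.4824) sweep=163.7448

bisector direction at 289.7297° = (0.337583,-0.941296)
center distance |VC| = r/sin(θ/2) = 11.627589/sin(8.1276°) = 82.244614
C = V + |VC|·bis = (26.1740,-67.9156)
T_A = V + ((C−V)·d_A)·d_A = V + 81.4185·d_A = (14.7839,-70.2541)
T_B = V + ((C−V)·d_B)·d_B = V + 81.4185·d_B = (36.4541,-62.4824)
sweep = 180° − θ = 163.7448°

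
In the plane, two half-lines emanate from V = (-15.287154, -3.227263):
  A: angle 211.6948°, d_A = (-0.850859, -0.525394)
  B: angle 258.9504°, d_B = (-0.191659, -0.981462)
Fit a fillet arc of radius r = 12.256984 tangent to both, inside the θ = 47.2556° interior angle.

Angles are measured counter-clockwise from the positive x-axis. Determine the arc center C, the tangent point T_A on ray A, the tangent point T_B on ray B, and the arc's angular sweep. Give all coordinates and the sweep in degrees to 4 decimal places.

bisector direction at 235.3226° = (-0.568955,-0.822369)
center distance |VC| = r/sin(θ/2) = 12.256984/sin(23.6278°) = 30.581785
C = V + |VC|·bis = (-32.6868,-28.3768)
T_A = V + ((C−V)·d_A)·d_A = V + 28.0181·d_A = (-39.1266,-17.9478)
T_B = V + ((C−V)·d_B)·d_B = V + 28.0181·d_B = (-20.6571,-30.7259)
sweep = 180° − θ = 132.7444°

center=(-32.6868,-28.3768) T_A=(-39.1266,-17.9478) T_B=(-20.6571,-30.7259) sweep=132.7444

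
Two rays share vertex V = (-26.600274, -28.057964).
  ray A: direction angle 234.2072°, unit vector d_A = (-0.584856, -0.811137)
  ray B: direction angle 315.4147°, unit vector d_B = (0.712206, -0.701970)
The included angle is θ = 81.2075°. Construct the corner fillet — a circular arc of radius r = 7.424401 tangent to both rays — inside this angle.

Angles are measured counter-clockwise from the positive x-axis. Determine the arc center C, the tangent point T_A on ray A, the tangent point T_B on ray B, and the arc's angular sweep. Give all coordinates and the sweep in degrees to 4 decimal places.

bisector direction at 274.8109° = (0.083868,-0.996477)
center distance |VC| = r/sin(θ/2) = 7.424401/sin(40.6037°) = 11.407696
C = V + |VC|·bis = (-25.6435,-39.4255)
T_A = V + ((C−V)·d_A)·d_A = V + 8.6610·d_A = (-31.6657,-35.0833)
T_B = V + ((C−V)·d_B)·d_B = V + 8.6610·d_B = (-20.4318,-34.1378)
sweep = 180° − θ = 98.7925°

center=(-25.6435,-39.4255) T_A=(-31.6657,-35.0833) T_B=(-20.4318,-34.1378) sweep=98.7925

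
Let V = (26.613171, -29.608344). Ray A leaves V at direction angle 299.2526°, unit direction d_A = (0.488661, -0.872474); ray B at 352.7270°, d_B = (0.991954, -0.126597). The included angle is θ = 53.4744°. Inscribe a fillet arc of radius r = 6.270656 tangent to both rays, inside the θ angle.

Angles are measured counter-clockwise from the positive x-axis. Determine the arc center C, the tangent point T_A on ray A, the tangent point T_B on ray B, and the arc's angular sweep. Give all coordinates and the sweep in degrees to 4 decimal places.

bisector direction at 325.9898° = (0.828938,-0.559340)
center distance |VC| = r/sin(θ/2) = 6.270656/sin(26.7372°) = 13.937921
C = V + |VC|·bis = (38.1668,-37.4044)
T_A = V + ((C−V)·d_A)·d_A = V + 12.4477·d_A = (32.6959,-40.4686)
T_B = V + ((C−V)·d_B)·d_B = V + 12.4477·d_B = (38.9607,-31.1842)
sweep = 180° − θ = 126.5256°

center=(38.1668,-37.4044) T_A=(32.6959,-40.4686) T_B=(38.9607,-31.1842) sweep=126.5256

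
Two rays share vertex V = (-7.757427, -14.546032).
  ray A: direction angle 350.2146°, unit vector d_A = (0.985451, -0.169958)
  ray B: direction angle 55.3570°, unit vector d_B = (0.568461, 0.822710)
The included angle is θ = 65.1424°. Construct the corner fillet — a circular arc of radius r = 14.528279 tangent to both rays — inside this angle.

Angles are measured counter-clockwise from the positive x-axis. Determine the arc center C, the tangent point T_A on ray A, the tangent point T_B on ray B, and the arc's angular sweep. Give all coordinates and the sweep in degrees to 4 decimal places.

bisector direction at 22.7858° = (0.921959,0.387287)
center distance |VC| = r/sin(θ/2) = 14.528279/sin(32.5712°) = 26.986817
C = V + |VC|·bis = (17.1233,-4.0944)
T_A = V + ((C−V)·d_A)·d_A = V + 22.7424·d_A = (14.6541,-18.4113)
T_B = V + ((C−V)·d_B)·d_B = V + 22.7424·d_B = (5.1708,4.1644)
sweep = 180° − θ = 114.8576°

center=(17.1233,-4.0944) T_A=(14.6541,-18.4113) T_B=(5.1708,4.1644) sweep=114.8576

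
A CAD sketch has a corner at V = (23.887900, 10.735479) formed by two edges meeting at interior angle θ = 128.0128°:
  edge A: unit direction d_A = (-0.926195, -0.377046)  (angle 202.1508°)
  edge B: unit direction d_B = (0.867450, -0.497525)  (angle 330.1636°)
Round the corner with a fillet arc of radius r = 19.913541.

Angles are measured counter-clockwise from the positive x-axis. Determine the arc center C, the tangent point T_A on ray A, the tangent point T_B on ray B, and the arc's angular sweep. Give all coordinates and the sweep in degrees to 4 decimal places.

bisector direction at 266.1572° = (-0.067019,-0.997752)
center distance |VC| = r/sin(θ/2) = 19.913541/sin(64.0064°) = 22.154638
C = V + |VC|·bis = (22.4031,-11.3693)
T_A = V + ((C−V)·d_A)·d_A = V + 9.7097·d_A = (14.8948,7.0745)
T_B = V + ((C−V)·d_B)·d_B = V + 9.7097·d_B = (32.3106,5.9046)
sweep = 180° − θ = 51.9872°

center=(22.4031,-11.3693) T_A=(14.8948,7.0745) T_B=(32.3106,5.9046) sweep=51.9872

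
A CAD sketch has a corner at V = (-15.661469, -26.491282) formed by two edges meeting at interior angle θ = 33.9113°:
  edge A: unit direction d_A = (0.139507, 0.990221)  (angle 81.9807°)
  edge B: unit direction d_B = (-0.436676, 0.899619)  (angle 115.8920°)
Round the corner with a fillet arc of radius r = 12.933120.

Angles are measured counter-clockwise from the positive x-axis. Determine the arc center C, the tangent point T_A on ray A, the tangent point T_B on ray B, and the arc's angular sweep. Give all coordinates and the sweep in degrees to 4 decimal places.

bisector direction at 98.9364° = (-0.155337,0.987862)
center distance |VC| = r/sin(θ/2) = 12.933120/sin(16.9556°) = 44.347490
C = V + |VC|·bis = (-22.5503,17.3179)
T_A = V + ((C−V)·d_A)·d_A = V + 42.4197·d_A = (-9.7436,15.5136)
T_B = V + ((C−V)·d_B)·d_B = V + 42.4197·d_B = (-34.1852,11.6703)
sweep = 180° − θ = 146.0887°

center=(-22.5503,17.3179) T_A=(-9.7436,15.5136) T_B=(-34.1852,11.6703) sweep=146.0887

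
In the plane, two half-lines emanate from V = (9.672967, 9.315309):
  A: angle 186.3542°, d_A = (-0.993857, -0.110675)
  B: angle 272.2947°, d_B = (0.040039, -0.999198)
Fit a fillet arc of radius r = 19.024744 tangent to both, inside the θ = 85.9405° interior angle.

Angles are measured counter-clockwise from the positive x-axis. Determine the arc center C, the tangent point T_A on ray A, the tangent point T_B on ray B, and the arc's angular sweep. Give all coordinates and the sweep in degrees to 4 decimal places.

center=(-8.5188,-11.8528) T_A=(-10.6244,7.0550) T_B=(10.4907,-11.0911) sweep=94.0595

bisector direction at 229.3245° = (-0.651775,-0.758413)
center distance |VC| = r/sin(θ/2) = 19.024744/sin(42.9703°) = 27.911131
C = V + |VC|·bis = (-8.5188,-11.8528)
T_A = V + ((C−V)·d_A)·d_A = V + 20.4228·d_A = (-10.6244,7.0550)
T_B = V + ((C−V)·d_B)·d_B = V + 20.4228·d_B = (10.4907,-11.0911)
sweep = 180° − θ = 94.0595°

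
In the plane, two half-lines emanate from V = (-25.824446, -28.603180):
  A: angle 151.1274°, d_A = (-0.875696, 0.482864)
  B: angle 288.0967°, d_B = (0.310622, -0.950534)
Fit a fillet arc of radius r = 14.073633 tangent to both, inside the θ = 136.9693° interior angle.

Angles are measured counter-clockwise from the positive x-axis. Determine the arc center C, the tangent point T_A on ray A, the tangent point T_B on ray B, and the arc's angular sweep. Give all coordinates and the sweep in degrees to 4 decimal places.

center=(-37.4785,-38.2484) T_A=(-30.6829,-25.9242) T_B=(-24.1011,-33.8768) sweep=43.0307

bisector direction at 219.6120° = (-0.770379,-0.637586)
center distance |VC| = r/sin(θ/2) = 14.073633/sin(68.4847°) = 15.127744
C = V + |VC|·bis = (-37.4785,-38.2484)
T_A = V + ((C−V)·d_A)·d_A = V + 5.5481·d_A = (-30.6829,-25.9242)
T_B = V + ((C−V)·d_B)·d_B = V + 5.5481·d_B = (-24.1011,-33.8768)
sweep = 180° − θ = 43.0307°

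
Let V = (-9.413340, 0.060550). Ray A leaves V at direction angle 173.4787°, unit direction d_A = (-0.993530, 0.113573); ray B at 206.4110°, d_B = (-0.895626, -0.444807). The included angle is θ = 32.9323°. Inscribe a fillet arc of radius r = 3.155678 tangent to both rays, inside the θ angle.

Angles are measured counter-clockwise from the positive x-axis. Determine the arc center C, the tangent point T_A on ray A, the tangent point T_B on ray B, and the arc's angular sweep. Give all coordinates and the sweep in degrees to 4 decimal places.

bisector direction at 189.9448° = (-0.984974,-0.172700)
center distance |VC| = r/sin(θ/2) = 3.155678/sin(16.4661°) = 11.133149
C = V + |VC|·bis = (-20.3792,-1.8621)
T_A = V + ((C−V)·d_A)·d_A = V + 10.6765·d_A = (-20.0208,1.2731)
T_B = V + ((C−V)·d_B)·d_B = V + 10.6765·d_B = (-18.9755,-4.6885)
sweep = 180° − θ = 147.0677°

center=(-20.3792,-1.8621) T_A=(-20.0208,1.2731) T_B=(-18.9755,-4.6885) sweep=147.0677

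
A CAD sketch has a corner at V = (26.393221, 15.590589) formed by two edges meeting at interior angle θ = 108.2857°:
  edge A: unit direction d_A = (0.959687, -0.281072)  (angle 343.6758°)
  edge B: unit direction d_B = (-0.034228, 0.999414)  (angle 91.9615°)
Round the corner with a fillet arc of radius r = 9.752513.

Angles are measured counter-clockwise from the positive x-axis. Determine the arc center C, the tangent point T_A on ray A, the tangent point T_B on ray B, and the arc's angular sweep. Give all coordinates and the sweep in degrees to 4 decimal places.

bisector direction at 37.8186° = (0.789955,0.613164)
center distance |VC| = r/sin(θ/2) = 9.752513/sin(54.1429°) = 12.033010
C = V + |VC|·bis = (35.8988,22.9688)
T_A = V + ((C−V)·d_A)·d_A = V + 7.0485·d_A = (33.1576,13.6094)
T_B = V + ((C−V)·d_B)·d_B = V + 7.0485·d_B = (26.1520,22.6350)
sweep = 180° − θ = 71.7143°

center=(35.8988,22.9688) T_A=(33.1576,13.6094) T_B=(26.1520,22.6350) sweep=71.7143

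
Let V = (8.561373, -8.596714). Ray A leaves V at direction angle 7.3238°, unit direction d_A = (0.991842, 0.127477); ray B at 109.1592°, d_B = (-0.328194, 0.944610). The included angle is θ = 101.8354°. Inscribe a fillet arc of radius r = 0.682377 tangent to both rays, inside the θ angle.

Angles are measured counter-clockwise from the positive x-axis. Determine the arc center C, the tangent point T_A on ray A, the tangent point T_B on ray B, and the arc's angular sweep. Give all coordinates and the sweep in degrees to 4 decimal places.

bisector direction at 58.2415° = (0.526340,0.850274)
center distance |VC| = r/sin(θ/2) = 0.682377/sin(50.9177°) = 0.879079
C = V + |VC|·bis = (9.0241,-7.8493)
T_A = V + ((C−V)·d_A)·d_A = V + 0.5542·d_A = (9.1111,-8.5261)
T_B = V + ((C−V)·d_B)·d_B = V + 0.5542·d_B = (8.3795,-8.0732)
sweep = 180° − θ = 78.1646°

center=(9.0241,-7.8493) T_A=(9.1111,-8.5261) T_B=(8.3795,-8.0732) sweep=78.1646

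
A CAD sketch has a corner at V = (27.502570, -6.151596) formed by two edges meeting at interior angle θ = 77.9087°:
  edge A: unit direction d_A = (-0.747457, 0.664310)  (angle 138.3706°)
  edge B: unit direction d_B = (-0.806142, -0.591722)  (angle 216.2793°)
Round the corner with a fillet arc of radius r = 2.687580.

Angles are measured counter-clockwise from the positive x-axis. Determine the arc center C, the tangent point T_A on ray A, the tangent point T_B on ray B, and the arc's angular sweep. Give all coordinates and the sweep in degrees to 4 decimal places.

center=(23.2324,-5.9521) T_A=(25.0178,-3.9432) T_B=(24.8227,-8.1187) sweep=102.0913

bisector direction at 177.3250° = (-0.998910,0.046671)
center distance |VC| = r/sin(θ/2) = 2.687580/sin(38.9543°) = 4.274814
C = V + |VC|·bis = (23.2324,-5.9521)
T_A = V + ((C−V)·d_A)·d_A = V + 3.3243·d_A = (25.0178,-3.9432)
T_B = V + ((C−V)·d_B)·d_B = V + 3.3243·d_B = (24.8227,-8.1187)
sweep = 180° − θ = 102.0913°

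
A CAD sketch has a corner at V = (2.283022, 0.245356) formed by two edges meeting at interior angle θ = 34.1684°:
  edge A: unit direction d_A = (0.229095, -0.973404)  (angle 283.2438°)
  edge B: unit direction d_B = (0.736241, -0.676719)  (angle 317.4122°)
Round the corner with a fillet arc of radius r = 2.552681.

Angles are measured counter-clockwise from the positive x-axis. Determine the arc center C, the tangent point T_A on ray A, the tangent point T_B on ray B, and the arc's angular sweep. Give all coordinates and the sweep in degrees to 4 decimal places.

bisector direction at 300.3280° = (0.504949,-0.863149)
center distance |VC| = r/sin(θ/2) = 2.552681/sin(17.0842°) = 8.689187
C = V + |VC|·bis = (6.6706,-7.2547)
T_A = V + ((C−V)·d_A)·d_A = V + 8.3058·d_A = (4.1858,-7.8395)
T_B = V + ((C−V)·d_B)·d_B = V + 8.3058·d_B = (8.3981,-5.3753)
sweep = 180° − θ = 145.8316°

center=(6.6706,-7.2547) T_A=(4.1858,-7.8395) T_B=(8.3981,-5.3753) sweep=145.8316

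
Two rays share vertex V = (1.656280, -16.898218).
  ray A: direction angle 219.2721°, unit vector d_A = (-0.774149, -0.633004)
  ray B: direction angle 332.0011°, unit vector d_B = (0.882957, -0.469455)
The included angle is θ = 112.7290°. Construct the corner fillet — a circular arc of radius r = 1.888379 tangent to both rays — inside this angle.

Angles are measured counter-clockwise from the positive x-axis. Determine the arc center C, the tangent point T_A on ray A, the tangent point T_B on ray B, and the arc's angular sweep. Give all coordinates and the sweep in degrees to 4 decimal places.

bisector direction at 275.6366° = (0.098219,-0.995165)
center distance |VC| = r/sin(θ/2) = 1.888379/sin(56.3645°) = 2.268110
C = V + |VC|·bis = (1.8791,-19.1554)
T_A = V + ((C−V)·d_A)·d_A = V + 1.2563·d_A = (0.6837,-17.6935)
T_B = V + ((C−V)·d_B)·d_B = V + 1.2563·d_B = (2.7656,-17.4880)
sweep = 180° − θ = 67.2710°

center=(1.8791,-19.1554) T_A=(0.6837,-17.6935) T_B=(2.7656,-17.4880) sweep=67.2710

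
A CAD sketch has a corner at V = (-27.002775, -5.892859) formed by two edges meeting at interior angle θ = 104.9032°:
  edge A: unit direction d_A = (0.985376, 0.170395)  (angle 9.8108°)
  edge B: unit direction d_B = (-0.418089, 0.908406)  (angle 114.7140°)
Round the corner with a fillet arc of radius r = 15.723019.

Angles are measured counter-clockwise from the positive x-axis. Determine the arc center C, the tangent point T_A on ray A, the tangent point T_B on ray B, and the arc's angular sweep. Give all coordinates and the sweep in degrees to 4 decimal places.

center=(-17.7728,11.6596) T_A=(-15.0937,-3.8335) T_B=(-32.0557,5.0860) sweep=75.0968

bisector direction at 62.2624° = (0.465423,0.885088)
center distance |VC| = r/sin(θ/2) = 15.723019/sin(52.4516°) = 19.831293
C = V + |VC|·bis = (-17.7728,11.6596)
T_A = V + ((C−V)·d_A)·d_A = V + 12.0858·d_A = (-15.0937,-3.8335)
T_B = V + ((C−V)·d_B)·d_B = V + 12.0858·d_B = (-32.0557,5.0860)
sweep = 180° − θ = 75.0968°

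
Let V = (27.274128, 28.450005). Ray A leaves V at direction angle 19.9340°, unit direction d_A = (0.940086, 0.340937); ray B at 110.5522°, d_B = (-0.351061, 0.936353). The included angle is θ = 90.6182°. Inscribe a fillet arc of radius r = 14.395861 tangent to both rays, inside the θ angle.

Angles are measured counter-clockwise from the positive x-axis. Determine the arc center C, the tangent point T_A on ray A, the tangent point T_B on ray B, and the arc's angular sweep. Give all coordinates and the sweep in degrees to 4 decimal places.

center=(35.7541,46.8388) T_A=(40.6622,33.3054) T_B=(22.2745,41.7849) sweep=89.3818

bisector direction at 65.2431° = (0.418769,0.908093)
center distance |VC| = r/sin(θ/2) = 14.395861/sin(45.3091°) = 20.249873
C = V + |VC|·bis = (35.7541,46.8388)
T_A = V + ((C−V)·d_A)·d_A = V + 14.2414·d_A = (40.6622,33.3054)
T_B = V + ((C−V)·d_B)·d_B = V + 14.2414·d_B = (22.2745,41.7849)
sweep = 180° − θ = 89.3818°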